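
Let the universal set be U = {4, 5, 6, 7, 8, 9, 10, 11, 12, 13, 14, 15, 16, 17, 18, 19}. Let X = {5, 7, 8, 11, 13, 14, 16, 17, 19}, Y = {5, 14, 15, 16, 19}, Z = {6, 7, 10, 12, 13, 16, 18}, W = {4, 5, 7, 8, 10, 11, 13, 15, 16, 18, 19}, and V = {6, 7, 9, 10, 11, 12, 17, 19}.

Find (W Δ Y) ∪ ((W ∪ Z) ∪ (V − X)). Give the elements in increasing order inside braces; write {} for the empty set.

{4, 5, 6, 7, 8, 9, 10, 11, 12, 13, 14, 15, 16, 18, 19}

W Δ Y = {4, 7, 8, 10, 11, 13, 14, 18}
W ∪ Z = {4, 5, 6, 7, 8, 10, 11, 12, 13, 15, 16, 18, 19}
V − X = {6, 9, 10, 12}
(W ∪ Z) ∪ (V − X) = {4, 5, 6, 7, 8, 9, 10, 11, 12, 13, 15, 16, 18, 19}
(W Δ Y) ∪ ((W ∪ Z) ∪ (V − X)) = {4, 5, 6, 7, 8, 9, 10, 11, 12, 13, 14, 15, 16, 18, 19}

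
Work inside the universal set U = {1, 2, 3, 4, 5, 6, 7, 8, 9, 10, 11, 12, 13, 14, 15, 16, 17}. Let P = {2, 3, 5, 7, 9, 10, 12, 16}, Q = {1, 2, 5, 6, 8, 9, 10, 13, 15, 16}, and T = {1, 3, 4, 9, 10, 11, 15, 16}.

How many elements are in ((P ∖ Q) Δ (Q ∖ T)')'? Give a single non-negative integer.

P ∖ Q = {3, 7, 12}
Q ∖ T = {2, 5, 6, 8, 13}
(Q ∖ T)' = {1, 3, 4, 7, 9, 10, 11, 12, 14, 15, 16, 17}
(P ∖ Q) Δ (Q ∖ T)' = {1, 4, 9, 10, 11, 14, 15, 16, 17}
((P ∖ Q) Δ (Q ∖ T)')' = {2, 3, 5, 6, 7, 8, 12, 13}
|((P ∖ Q) Δ (Q ∖ T)')'| = 8

8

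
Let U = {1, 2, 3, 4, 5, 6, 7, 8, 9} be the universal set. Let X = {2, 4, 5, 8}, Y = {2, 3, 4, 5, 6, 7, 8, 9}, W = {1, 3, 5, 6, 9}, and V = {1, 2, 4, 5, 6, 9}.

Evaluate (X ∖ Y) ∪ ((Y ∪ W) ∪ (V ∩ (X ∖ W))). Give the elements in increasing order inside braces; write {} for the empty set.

{1, 2, 3, 4, 5, 6, 7, 8, 9}

X ∖ Y = {}
Y ∪ W = {1, 2, 3, 4, 5, 6, 7, 8, 9}
X ∖ W = {2, 4, 8}
V ∩ (X ∖ W) = {2, 4}
(Y ∪ W) ∪ (V ∩ (X ∖ W)) = {1, 2, 3, 4, 5, 6, 7, 8, 9}
(X ∖ Y) ∪ ((Y ∪ W) ∪ (V ∩ (X ∖ W))) = {1, 2, 3, 4, 5, 6, 7, 8, 9}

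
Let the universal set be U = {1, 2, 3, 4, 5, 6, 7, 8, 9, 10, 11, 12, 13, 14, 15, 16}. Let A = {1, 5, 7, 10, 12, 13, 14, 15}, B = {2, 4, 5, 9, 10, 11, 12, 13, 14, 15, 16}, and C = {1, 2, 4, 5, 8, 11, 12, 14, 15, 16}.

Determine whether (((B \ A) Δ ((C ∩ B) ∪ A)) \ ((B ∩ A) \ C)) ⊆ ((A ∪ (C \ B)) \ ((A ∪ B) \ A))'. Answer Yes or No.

B \ A = {2, 4, 9, 11, 16}
C ∩ B = {2, 4, 5, 11, 12, 14, 15, 16}
(C ∩ B) ∪ A = {1, 2, 4, 5, 7, 10, 11, 12, 13, 14, 15, 16}
(B \ A) Δ ((C ∩ B) ∪ A) = {1, 5, 7, 9, 10, 12, 13, 14, 15}
B ∩ A = {5, 10, 12, 13, 14, 15}
(B ∩ A) \ C = {10, 13}
((B \ A) Δ ((C ∩ B) ∪ A)) \ ((B ∩ A) \ C) = {1, 5, 7, 9, 12, 14, 15}
C \ B = {1, 8}
A ∪ (C \ B) = {1, 5, 7, 8, 10, 12, 13, 14, 15}
A ∪ B = {1, 2, 4, 5, 7, 9, 10, 11, 12, 13, 14, 15, 16}
(A ∪ B) \ A = {2, 4, 9, 11, 16}
(A ∪ (C \ B)) \ ((A ∪ B) \ A) = {1, 5, 7, 8, 10, 12, 13, 14, 15}
((A ∪ (C \ B)) \ ((A ∪ B) \ A))' = {2, 3, 4, 6, 9, 11, 16}
1 ∈ ((B \ A) Δ ((C ∩ B) ∪ A)) \ ((B ∩ A) \ C) but 1 ∉ ((A ∪ (C \ B)) \ ((A ∪ B) \ A))', so the inclusion fails.

No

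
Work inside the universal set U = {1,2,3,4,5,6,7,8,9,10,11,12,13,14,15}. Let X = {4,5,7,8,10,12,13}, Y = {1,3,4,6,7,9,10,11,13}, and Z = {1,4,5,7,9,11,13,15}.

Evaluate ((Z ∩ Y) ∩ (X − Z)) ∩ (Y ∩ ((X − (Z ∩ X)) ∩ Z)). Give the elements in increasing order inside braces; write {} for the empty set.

{}

Z ∩ Y = {1,4,7,9,11,13}
X − Z = {8,10,12}
(Z ∩ Y) ∩ (X − Z) = {}
Z ∩ X = {4,5,7,13}
X − (Z ∩ X) = {8,10,12}
(X − (Z ∩ X)) ∩ Z = {}
Y ∩ ((X − (Z ∩ X)) ∩ Z) = {}
((Z ∩ Y) ∩ (X − Z)) ∩ (Y ∩ ((X − (Z ∩ X)) ∩ Z)) = {}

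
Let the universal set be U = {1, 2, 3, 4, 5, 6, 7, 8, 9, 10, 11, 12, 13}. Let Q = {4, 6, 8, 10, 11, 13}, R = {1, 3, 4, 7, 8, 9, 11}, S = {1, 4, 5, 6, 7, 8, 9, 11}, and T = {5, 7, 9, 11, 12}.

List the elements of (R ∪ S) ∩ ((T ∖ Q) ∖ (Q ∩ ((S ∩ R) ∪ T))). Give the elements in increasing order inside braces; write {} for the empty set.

R ∪ S = {1, 3, 4, 5, 6, 7, 8, 9, 11}
T ∖ Q = {5, 7, 9, 12}
S ∩ R = {1, 4, 7, 8, 9, 11}
(S ∩ R) ∪ T = {1, 4, 5, 7, 8, 9, 11, 12}
Q ∩ ((S ∩ R) ∪ T) = {4, 8, 11}
(T ∖ Q) ∖ (Q ∩ ((S ∩ R) ∪ T)) = {5, 7, 9, 12}
(R ∪ S) ∩ ((T ∖ Q) ∖ (Q ∩ ((S ∩ R) ∪ T))) = {5, 7, 9}

{5, 7, 9}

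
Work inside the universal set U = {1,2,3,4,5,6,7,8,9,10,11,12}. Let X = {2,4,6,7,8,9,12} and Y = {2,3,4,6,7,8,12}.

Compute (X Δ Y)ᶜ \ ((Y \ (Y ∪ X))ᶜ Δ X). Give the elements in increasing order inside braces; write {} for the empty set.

{2,4,6,7,8,12}

X Δ Y = {3,9}
(X Δ Y)ᶜ = {1,2,4,5,6,7,8,10,11,12}
Y ∪ X = {2,3,4,6,7,8,9,12}
Y \ (Y ∪ X) = {}
(Y \ (Y ∪ X))ᶜ = {1,2,3,4,5,6,7,8,9,10,11,12}
(Y \ (Y ∪ X))ᶜ Δ X = {1,3,5,10,11}
(X Δ Y)ᶜ \ ((Y \ (Y ∪ X))ᶜ Δ X) = {2,4,6,7,8,12}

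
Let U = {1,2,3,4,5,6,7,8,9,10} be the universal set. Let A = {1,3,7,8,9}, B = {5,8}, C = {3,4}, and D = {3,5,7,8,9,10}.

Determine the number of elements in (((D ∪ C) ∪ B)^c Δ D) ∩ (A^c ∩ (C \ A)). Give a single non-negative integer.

0

D ∪ C = {3,4,5,7,8,9,10}
(D ∪ C) ∪ B = {3,4,5,7,8,9,10}
((D ∪ C) ∪ B)^c = {1,2,6}
((D ∪ C) ∪ B)^c Δ D = {1,2,3,5,6,7,8,9,10}
A^c = {2,4,5,6,10}
C \ A = {4}
A^c ∩ (C \ A) = {4}
(((D ∪ C) ∪ B)^c Δ D) ∩ (A^c ∩ (C \ A)) = {}
|(((D ∪ C) ∪ B)^c Δ D) ∩ (A^c ∩ (C \ A))| = 0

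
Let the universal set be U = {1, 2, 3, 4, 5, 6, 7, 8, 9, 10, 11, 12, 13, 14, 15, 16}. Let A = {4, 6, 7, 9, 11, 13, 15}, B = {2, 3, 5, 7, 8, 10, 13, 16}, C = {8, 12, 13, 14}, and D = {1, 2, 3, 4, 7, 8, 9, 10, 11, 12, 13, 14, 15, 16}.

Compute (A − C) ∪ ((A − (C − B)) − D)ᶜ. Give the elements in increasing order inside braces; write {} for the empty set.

{1, 2, 3, 4, 5, 6, 7, 8, 9, 10, 11, 12, 13, 14, 15, 16}

A − C = {4, 6, 7, 9, 11, 15}
C − B = {12, 14}
A − (C − B) = {4, 6, 7, 9, 11, 13, 15}
(A − (C − B)) − D = {6}
((A − (C − B)) − D)ᶜ = {1, 2, 3, 4, 5, 7, 8, 9, 10, 11, 12, 13, 14, 15, 16}
(A − C) ∪ ((A − (C − B)) − D)ᶜ = {1, 2, 3, 4, 5, 6, 7, 8, 9, 10, 11, 12, 13, 14, 15, 16}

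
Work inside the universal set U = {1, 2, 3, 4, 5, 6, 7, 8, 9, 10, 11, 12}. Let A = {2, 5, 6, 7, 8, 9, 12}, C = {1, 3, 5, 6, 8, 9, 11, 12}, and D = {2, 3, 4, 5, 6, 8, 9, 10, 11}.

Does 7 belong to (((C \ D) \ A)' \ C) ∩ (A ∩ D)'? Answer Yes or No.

7 ∉ C and 7 ∉ D, so 7 ∉ C \ D
7 ∉ (C \ D) and 7 ∈ A, so 7 ∉ (C \ D) \ A
7 ∈ ((C \ D) \ A)' since 7 ∉ ((C \ D) \ A)
7 ∈ ((C \ D) \ A)' and 7 ∉ C, so 7 ∈ ((C \ D) \ A)' \ C
7 ∈ A and 7 ∉ D, so 7 ∉ A ∩ D
7 ∈ (A ∩ D)' since 7 ∉ (A ∩ D)
7 ∈ (((C \ D) \ A)' \ C) and 7 ∈ (A ∩ D)', so 7 ∈ (((C \ D) \ A)' \ C) ∩ (A ∩ D)'

Yes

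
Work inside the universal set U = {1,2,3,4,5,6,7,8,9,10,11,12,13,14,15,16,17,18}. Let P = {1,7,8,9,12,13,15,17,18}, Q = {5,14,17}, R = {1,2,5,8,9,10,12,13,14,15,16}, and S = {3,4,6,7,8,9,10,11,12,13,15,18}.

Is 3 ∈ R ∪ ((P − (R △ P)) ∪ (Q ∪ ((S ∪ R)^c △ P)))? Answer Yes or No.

No

3 ∉ R and 3 ∉ P, so 3 ∉ R △ P
3 ∉ P and 3 ∉ (R △ P), so 3 ∉ P − (R △ P)
3 ∈ S and 3 ∉ R, so 3 ∈ S ∪ R
3 ∉ (S ∪ R)^c since 3 ∈ (S ∪ R)
3 ∉ (S ∪ R)^c and 3 ∉ P, so 3 ∉ (S ∪ R)^c △ P
3 ∉ Q and 3 ∉ ((S ∪ R)^c △ P), so 3 ∉ Q ∪ ((S ∪ R)^c △ P)
3 ∉ (P − (R △ P)) and 3 ∉ (Q ∪ ((S ∪ R)^c △ P)), so 3 ∉ (P − (R △ P)) ∪ (Q ∪ ((S ∪ R)^c △ P))
3 ∉ R and 3 ∉ ((P − (R △ P)) ∪ (Q ∪ ((S ∪ R)^c △ P))), so 3 ∉ R ∪ ((P − (R △ P)) ∪ (Q ∪ ((S ∪ R)^c △ P)))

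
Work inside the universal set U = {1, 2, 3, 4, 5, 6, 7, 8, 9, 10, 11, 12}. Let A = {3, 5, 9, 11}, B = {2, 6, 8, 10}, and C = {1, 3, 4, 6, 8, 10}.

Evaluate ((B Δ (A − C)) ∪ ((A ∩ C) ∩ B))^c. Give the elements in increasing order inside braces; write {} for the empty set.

{1, 3, 4, 7, 12}

A − C = {5, 9, 11}
B Δ (A − C) = {2, 5, 6, 8, 9, 10, 11}
A ∩ C = {3}
(A ∩ C) ∩ B = {}
(B Δ (A − C)) ∪ ((A ∩ C) ∩ B) = {2, 5, 6, 8, 9, 10, 11}
((B Δ (A − C)) ∪ ((A ∩ C) ∩ B))^c = {1, 3, 4, 7, 12}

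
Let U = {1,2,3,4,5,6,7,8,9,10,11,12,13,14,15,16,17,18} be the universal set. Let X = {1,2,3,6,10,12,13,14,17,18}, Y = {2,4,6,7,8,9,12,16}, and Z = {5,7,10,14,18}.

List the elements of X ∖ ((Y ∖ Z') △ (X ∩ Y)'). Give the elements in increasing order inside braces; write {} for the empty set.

{2,6,12}

Z' = {1,2,3,4,6,8,9,11,12,13,15,16,17}
Y ∖ Z' = {7}
X ∩ Y = {2,6,12}
(X ∩ Y)' = {1,3,4,5,7,8,9,10,11,13,14,15,16,17,18}
(Y ∖ Z') △ (X ∩ Y)' = {1,3,4,5,8,9,10,11,13,14,15,16,17,18}
X ∖ ((Y ∖ Z') △ (X ∩ Y)') = {2,6,12}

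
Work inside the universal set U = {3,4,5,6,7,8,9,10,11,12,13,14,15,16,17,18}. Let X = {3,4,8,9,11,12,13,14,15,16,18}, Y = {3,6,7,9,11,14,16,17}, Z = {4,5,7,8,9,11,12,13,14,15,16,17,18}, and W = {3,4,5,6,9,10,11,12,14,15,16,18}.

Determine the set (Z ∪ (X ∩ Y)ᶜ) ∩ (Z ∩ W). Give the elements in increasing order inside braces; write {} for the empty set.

{4,5,9,11,12,14,15,16,18}

X ∩ Y = {3,9,11,14,16}
(X ∩ Y)ᶜ = {4,5,6,7,8,10,12,13,15,17,18}
Z ∪ (X ∩ Y)ᶜ = {4,5,6,7,8,9,10,11,12,13,14,15,16,17,18}
Z ∩ W = {4,5,9,11,12,14,15,16,18}
(Z ∪ (X ∩ Y)ᶜ) ∩ (Z ∩ W) = {4,5,9,11,12,14,15,16,18}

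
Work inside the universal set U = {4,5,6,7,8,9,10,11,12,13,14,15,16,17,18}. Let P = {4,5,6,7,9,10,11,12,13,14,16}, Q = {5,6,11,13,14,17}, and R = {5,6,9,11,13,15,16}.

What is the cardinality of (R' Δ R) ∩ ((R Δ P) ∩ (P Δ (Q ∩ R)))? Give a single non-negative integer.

5

R' = {4,7,8,10,12,14,17,18}
R' Δ R = {4,5,6,7,8,9,10,11,12,13,14,15,16,17,18}
R Δ P = {4,7,10,12,14,15}
Q ∩ R = {5,6,11,13}
P Δ (Q ∩ R) = {4,7,9,10,12,14,16}
(R Δ P) ∩ (P Δ (Q ∩ R)) = {4,7,10,12,14}
(R' Δ R) ∩ ((R Δ P) ∩ (P Δ (Q ∩ R))) = {4,7,10,12,14}
|(R' Δ R) ∩ ((R Δ P) ∩ (P Δ (Q ∩ R)))| = 5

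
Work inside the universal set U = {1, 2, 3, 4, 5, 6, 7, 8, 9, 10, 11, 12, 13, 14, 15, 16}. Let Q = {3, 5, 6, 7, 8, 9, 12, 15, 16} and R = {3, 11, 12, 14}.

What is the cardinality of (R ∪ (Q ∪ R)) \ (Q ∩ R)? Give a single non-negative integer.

Q ∪ R = {3, 5, 6, 7, 8, 9, 11, 12, 14, 15, 16}
R ∪ (Q ∪ R) = {3, 5, 6, 7, 8, 9, 11, 12, 14, 15, 16}
Q ∩ R = {3, 12}
(R ∪ (Q ∪ R)) \ (Q ∩ R) = {5, 6, 7, 8, 9, 11, 14, 15, 16}
|(R ∪ (Q ∪ R)) \ (Q ∩ R)| = 9

9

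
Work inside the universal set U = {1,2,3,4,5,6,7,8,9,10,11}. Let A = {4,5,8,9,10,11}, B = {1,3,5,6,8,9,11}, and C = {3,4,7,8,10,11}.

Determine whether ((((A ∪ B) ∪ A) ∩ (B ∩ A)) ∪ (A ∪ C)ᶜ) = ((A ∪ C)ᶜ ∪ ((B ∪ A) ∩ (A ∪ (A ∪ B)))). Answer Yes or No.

No

A ∪ B = {1,3,4,5,6,8,9,10,11}
(A ∪ B) ∪ A = {1,3,4,5,6,8,9,10,11}
B ∩ A = {5,8,9,11}
((A ∪ B) ∪ A) ∩ (B ∩ A) = {5,8,9,11}
A ∪ C = {3,4,5,7,8,9,10,11}
(A ∪ C)ᶜ = {1,2,6}
(((A ∪ B) ∪ A) ∩ (B ∩ A)) ∪ (A ∪ C)ᶜ = {1,2,5,6,8,9,11}
B ∪ A = {1,3,4,5,6,8,9,10,11}
A ∪ (A ∪ B) = {1,3,4,5,6,8,9,10,11}
(B ∪ A) ∩ (A ∪ (A ∪ B)) = {1,3,4,5,6,8,9,10,11}
(A ∪ C)ᶜ ∪ ((B ∪ A) ∩ (A ∪ (A ∪ B))) = {1,2,3,4,5,6,8,9,10,11}
3 ∈ (A ∪ C)ᶜ ∪ ((B ∪ A) ∩ (A ∪ (A ∪ B))) but 3 ∉ (((A ∪ B) ∪ A) ∩ (B ∩ A)) ∪ (A ∪ C)ᶜ, so they differ.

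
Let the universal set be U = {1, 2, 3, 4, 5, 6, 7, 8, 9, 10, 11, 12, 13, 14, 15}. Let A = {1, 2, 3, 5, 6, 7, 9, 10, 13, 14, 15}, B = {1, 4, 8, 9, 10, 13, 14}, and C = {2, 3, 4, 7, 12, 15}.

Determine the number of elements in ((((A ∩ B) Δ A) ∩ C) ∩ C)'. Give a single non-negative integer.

A ∩ B = {1, 9, 10, 13, 14}
(A ∩ B) Δ A = {2, 3, 5, 6, 7, 15}
((A ∩ B) Δ A) ∩ C = {2, 3, 7, 15}
(((A ∩ B) Δ A) ∩ C) ∩ C = {2, 3, 7, 15}
((((A ∩ B) Δ A) ∩ C) ∩ C)' = {1, 4, 5, 6, 8, 9, 10, 11, 12, 13, 14}
|((((A ∩ B) Δ A) ∩ C) ∩ C)'| = 11

11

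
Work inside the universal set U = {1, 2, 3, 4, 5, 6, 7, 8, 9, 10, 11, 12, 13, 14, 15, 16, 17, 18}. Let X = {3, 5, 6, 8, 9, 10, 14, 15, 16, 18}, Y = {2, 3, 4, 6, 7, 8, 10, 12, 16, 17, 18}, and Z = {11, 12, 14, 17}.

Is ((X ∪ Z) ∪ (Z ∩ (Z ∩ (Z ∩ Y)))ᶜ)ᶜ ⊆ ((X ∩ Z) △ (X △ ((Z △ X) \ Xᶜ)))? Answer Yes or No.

Yes

X ∪ Z = {3, 5, 6, 8, 9, 10, 11, 12, 14, 15, 16, 17, 18}
Z ∩ Y = {12, 17}
Z ∩ (Z ∩ Y) = {12, 17}
Z ∩ (Z ∩ (Z ∩ Y)) = {12, 17}
(Z ∩ (Z ∩ (Z ∩ Y)))ᶜ = {1, 2, 3, 4, 5, 6, 7, 8, 9, 10, 11, 13, 14, 15, 16, 18}
(X ∪ Z) ∪ (Z ∩ (Z ∩ (Z ∩ Y)))ᶜ = {1, 2, 3, 4, 5, 6, 7, 8, 9, 10, 11, 12, 13, 14, 15, 16, 17, 18}
((X ∪ Z) ∪ (Z ∩ (Z ∩ (Z ∩ Y)))ᶜ)ᶜ = {}
X ∩ Z = {14}
Z △ X = {3, 5, 6, 8, 9, 10, 11, 12, 15, 16, 17, 18}
Xᶜ = {1, 2, 4, 7, 11, 12, 13, 17}
(Z △ X) \ Xᶜ = {3, 5, 6, 8, 9, 10, 15, 16, 18}
X △ ((Z △ X) \ Xᶜ) = {14}
(X ∩ Z) △ (X △ ((Z △ X) \ Xᶜ)) = {}
Every element of {} is in {}, so ((X ∪ Z) ∪ (Z ∩ (Z ∩ (Z ∩ Y)))ᶜ)ᶜ ⊆ (X ∩ Z) △ (X △ ((Z △ X) \ Xᶜ)).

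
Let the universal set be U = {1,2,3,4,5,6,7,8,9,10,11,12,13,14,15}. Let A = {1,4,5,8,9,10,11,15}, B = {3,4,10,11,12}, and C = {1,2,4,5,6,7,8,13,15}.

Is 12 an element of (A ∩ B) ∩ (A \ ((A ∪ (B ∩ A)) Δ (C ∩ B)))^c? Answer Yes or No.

12 ∉ A and 12 ∈ B, so 12 ∉ A ∩ B
12 ∈ B and 12 ∉ A, so 12 ∉ B ∩ A
12 ∉ A and 12 ∉ (B ∩ A), so 12 ∉ A ∪ (B ∩ A)
12 ∉ C and 12 ∈ B, so 12 ∉ C ∩ B
12 ∉ (A ∪ (B ∩ A)) and 12 ∉ (C ∩ B), so 12 ∉ (A ∪ (B ∩ A)) Δ (C ∩ B)
12 ∉ A and 12 ∉ ((A ∪ (B ∩ A)) Δ (C ∩ B)), so 12 ∉ A \ ((A ∪ (B ∩ A)) Δ (C ∩ B))
12 ∈ (A \ ((A ∪ (B ∩ A)) Δ (C ∩ B)))^c since 12 ∉ (A \ ((A ∪ (B ∩ A)) Δ (C ∩ B)))
12 ∉ (A ∩ B) and 12 ∈ (A \ ((A ∪ (B ∩ A)) Δ (C ∩ B)))^c, so 12 ∉ (A ∩ B) ∩ (A \ ((A ∪ (B ∩ A)) Δ (C ∩ B)))^c

No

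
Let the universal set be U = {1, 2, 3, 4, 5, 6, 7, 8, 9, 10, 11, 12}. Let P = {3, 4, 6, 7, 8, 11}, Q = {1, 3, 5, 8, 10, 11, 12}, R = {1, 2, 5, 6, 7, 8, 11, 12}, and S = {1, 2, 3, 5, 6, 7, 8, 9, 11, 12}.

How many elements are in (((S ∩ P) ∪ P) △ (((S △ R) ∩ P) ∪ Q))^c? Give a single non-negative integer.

S ∩ P = {3, 6, 7, 8, 11}
(S ∩ P) ∪ P = {3, 4, 6, 7, 8, 11}
S △ R = {3, 9}
(S △ R) ∩ P = {3}
((S △ R) ∩ P) ∪ Q = {1, 3, 5, 8, 10, 11, 12}
((S ∩ P) ∪ P) △ (((S △ R) ∩ P) ∪ Q) = {1, 4, 5, 6, 7, 10, 12}
(((S ∩ P) ∪ P) △ (((S △ R) ∩ P) ∪ Q))^c = {2, 3, 8, 9, 11}
|(((S ∩ P) ∪ P) △ (((S △ R) ∩ P) ∪ Q))^c| = 5

5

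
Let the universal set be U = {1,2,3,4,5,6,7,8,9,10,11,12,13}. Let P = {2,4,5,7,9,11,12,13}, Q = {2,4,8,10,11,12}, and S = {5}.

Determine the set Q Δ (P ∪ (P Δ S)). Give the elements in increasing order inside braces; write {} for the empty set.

P Δ S = {2,4,7,9,11,12,13}
P ∪ (P Δ S) = {2,4,5,7,9,11,12,13}
Q Δ (P ∪ (P Δ S)) = {5,7,8,9,10,13}

{5,7,8,9,10,13}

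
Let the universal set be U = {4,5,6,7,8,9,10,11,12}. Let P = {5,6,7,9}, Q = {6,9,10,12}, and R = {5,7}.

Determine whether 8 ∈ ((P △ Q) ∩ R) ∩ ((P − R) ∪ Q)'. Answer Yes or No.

8 ∉ P and 8 ∉ Q, so 8 ∉ P △ Q
8 ∉ (P △ Q) and 8 ∉ R, so 8 ∉ (P △ Q) ∩ R
8 ∉ P and 8 ∉ R, so 8 ∉ P − R
8 ∉ (P − R) and 8 ∉ Q, so 8 ∉ (P − R) ∪ Q
8 ∈ ((P − R) ∪ Q)' since 8 ∉ ((P − R) ∪ Q)
8 ∉ ((P △ Q) ∩ R) and 8 ∈ ((P − R) ∪ Q)', so 8 ∉ ((P △ Q) ∩ R) ∩ ((P − R) ∪ Q)'

No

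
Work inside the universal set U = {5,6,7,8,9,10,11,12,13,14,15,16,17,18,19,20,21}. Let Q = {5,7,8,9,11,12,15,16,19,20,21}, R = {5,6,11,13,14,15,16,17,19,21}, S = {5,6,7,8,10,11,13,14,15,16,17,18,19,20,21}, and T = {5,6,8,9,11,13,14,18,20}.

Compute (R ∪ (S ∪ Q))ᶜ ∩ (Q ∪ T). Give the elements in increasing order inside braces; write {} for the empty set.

S ∪ Q = {5,6,7,8,9,10,11,12,13,14,15,16,17,18,19,20,21}
R ∪ (S ∪ Q) = {5,6,7,8,9,10,11,12,13,14,15,16,17,18,19,20,21}
(R ∪ (S ∪ Q))ᶜ = {}
Q ∪ T = {5,6,7,8,9,11,12,13,14,15,16,18,19,20,21}
(R ∪ (S ∪ Q))ᶜ ∩ (Q ∪ T) = {}

{}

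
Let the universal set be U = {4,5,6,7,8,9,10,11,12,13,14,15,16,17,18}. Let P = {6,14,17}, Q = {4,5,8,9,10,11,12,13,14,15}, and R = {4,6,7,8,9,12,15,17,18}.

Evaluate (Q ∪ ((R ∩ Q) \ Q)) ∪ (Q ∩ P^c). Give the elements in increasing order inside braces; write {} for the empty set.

R ∩ Q = {4,8,9,12,15}
(R ∩ Q) \ Q = {}
Q ∪ ((R ∩ Q) \ Q) = {4,5,8,9,10,11,12,13,14,15}
P^c = {4,5,7,8,9,10,11,12,13,15,16,18}
Q ∩ P^c = {4,5,8,9,10,11,12,13,15}
(Q ∪ ((R ∩ Q) \ Q)) ∪ (Q ∩ P^c) = {4,5,8,9,10,11,12,13,14,15}

{4,5,8,9,10,11,12,13,14,15}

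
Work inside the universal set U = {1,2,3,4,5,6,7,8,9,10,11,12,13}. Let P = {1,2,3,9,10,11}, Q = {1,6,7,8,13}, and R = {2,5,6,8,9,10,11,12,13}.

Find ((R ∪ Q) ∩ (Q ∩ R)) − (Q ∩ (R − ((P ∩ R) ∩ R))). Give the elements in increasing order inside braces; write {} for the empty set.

{}

R ∪ Q = {1,2,5,6,7,8,9,10,11,12,13}
Q ∩ R = {6,8,13}
(R ∪ Q) ∩ (Q ∩ R) = {6,8,13}
P ∩ R = {2,9,10,11}
(P ∩ R) ∩ R = {2,9,10,11}
R − ((P ∩ R) ∩ R) = {5,6,8,12,13}
Q ∩ (R − ((P ∩ R) ∩ R)) = {6,8,13}
((R ∪ Q) ∩ (Q ∩ R)) − (Q ∩ (R − ((P ∩ R) ∩ R))) = {}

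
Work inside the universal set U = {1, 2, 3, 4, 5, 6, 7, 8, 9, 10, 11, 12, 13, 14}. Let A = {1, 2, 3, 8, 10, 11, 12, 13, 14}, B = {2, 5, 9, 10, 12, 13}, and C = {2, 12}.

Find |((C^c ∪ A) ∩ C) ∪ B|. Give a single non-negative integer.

C^c = {1, 3, 4, 5, 6, 7, 8, 9, 10, 11, 13, 14}
C^c ∪ A = {1, 2, 3, 4, 5, 6, 7, 8, 9, 10, 11, 12, 13, 14}
(C^c ∪ A) ∩ C = {2, 12}
((C^c ∪ A) ∩ C) ∪ B = {2, 5, 9, 10, 12, 13}
|((C^c ∪ A) ∩ C) ∪ B| = 6

6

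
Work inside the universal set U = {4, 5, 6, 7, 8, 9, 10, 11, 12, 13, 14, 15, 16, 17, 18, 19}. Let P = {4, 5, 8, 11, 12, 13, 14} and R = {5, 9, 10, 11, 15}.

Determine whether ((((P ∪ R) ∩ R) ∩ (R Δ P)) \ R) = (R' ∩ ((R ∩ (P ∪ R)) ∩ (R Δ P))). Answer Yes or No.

Yes

P ∪ R = {4, 5, 8, 9, 10, 11, 12, 13, 14, 15}
(P ∪ R) ∩ R = {5, 9, 10, 11, 15}
R Δ P = {4, 8, 9, 10, 12, 13, 14, 15}
((P ∪ R) ∩ R) ∩ (R Δ P) = {9, 10, 15}
(((P ∪ R) ∩ R) ∩ (R Δ P)) \ R = {}
R' = {4, 6, 7, 8, 12, 13, 14, 16, 17, 18, 19}
R ∩ (P ∪ R) = {5, 9, 10, 11, 15}
(R ∩ (P ∪ R)) ∩ (R Δ P) = {9, 10, 15}
R' ∩ ((R ∩ (P ∪ R)) ∩ (R Δ P)) = {}
Both equal {}, so (((P ∪ R) ∩ R) ∩ (R Δ P)) \ R = R' ∩ ((R ∩ (P ∪ R)) ∩ (R Δ P)).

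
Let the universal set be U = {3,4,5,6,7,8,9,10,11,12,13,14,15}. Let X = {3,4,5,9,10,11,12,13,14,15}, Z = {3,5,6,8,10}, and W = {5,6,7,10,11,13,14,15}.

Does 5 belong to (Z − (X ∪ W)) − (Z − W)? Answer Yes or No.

5 ∈ X and 5 ∈ W, so 5 ∈ X ∪ W
5 ∈ Z and 5 ∈ (X ∪ W), so 5 ∉ Z − (X ∪ W)
5 ∈ Z and 5 ∈ W, so 5 ∉ Z − W
5 ∉ (Z − (X ∪ W)) and 5 ∉ (Z − W), so 5 ∉ (Z − (X ∪ W)) − (Z − W)

No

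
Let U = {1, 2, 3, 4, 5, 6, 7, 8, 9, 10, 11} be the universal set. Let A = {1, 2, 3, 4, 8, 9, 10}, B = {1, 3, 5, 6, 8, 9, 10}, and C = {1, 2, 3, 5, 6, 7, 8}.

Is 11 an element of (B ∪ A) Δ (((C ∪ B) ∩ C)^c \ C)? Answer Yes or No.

11 ∉ B and 11 ∉ A, so 11 ∉ B ∪ A
11 ∉ C and 11 ∉ B, so 11 ∉ C ∪ B
11 ∉ (C ∪ B) and 11 ∉ C, so 11 ∉ (C ∪ B) ∩ C
11 ∈ ((C ∪ B) ∩ C)^c since 11 ∉ ((C ∪ B) ∩ C)
11 ∈ ((C ∪ B) ∩ C)^c and 11 ∉ C, so 11 ∈ ((C ∪ B) ∩ C)^c \ C
11 ∉ (B ∪ A) and 11 ∈ (((C ∪ B) ∩ C)^c \ C), so 11 ∈ (B ∪ A) Δ (((C ∪ B) ∩ C)^c \ C)

Yes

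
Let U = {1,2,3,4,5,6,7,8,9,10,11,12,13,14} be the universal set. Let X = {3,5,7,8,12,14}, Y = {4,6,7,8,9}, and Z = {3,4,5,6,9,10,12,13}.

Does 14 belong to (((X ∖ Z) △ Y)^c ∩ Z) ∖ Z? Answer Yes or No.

14 ∈ X and 14 ∉ Z, so 14 ∈ X ∖ Z
14 ∈ (X ∖ Z) and 14 ∉ Y, so 14 ∈ (X ∖ Z) △ Y
14 ∉ ((X ∖ Z) △ Y)^c since 14 ∈ ((X ∖ Z) △ Y)
14 ∉ ((X ∖ Z) △ Y)^c and 14 ∉ Z, so 14 ∉ ((X ∖ Z) △ Y)^c ∩ Z
14 ∉ (((X ∖ Z) △ Y)^c ∩ Z) and 14 ∉ Z, so 14 ∉ (((X ∖ Z) △ Y)^c ∩ Z) ∖ Z

No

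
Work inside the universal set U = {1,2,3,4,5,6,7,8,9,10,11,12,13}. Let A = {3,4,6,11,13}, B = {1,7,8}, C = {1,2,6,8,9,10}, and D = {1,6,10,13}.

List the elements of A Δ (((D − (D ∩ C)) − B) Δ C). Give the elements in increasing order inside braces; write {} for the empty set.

{1,2,3,4,8,9,10,11}

D ∩ C = {1,6,10}
D − (D ∩ C) = {13}
(D − (D ∩ C)) − B = {13}
((D − (D ∩ C)) − B) Δ C = {1,2,6,8,9,10,13}
A Δ (((D − (D ∩ C)) − B) Δ C) = {1,2,3,4,8,9,10,11}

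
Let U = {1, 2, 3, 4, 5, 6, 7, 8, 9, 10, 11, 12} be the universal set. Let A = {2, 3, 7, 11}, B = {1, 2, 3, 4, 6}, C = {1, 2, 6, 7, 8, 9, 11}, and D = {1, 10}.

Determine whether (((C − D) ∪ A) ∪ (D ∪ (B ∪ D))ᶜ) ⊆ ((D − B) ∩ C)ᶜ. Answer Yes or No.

Yes

C − D = {2, 6, 7, 8, 9, 11}
(C − D) ∪ A = {2, 3, 6, 7, 8, 9, 11}
B ∪ D = {1, 2, 3, 4, 6, 10}
D ∪ (B ∪ D) = {1, 2, 3, 4, 6, 10}
(D ∪ (B ∪ D))ᶜ = {5, 7, 8, 9, 11, 12}
((C − D) ∪ A) ∪ (D ∪ (B ∪ D))ᶜ = {2, 3, 5, 6, 7, 8, 9, 11, 12}
D − B = {10}
(D − B) ∩ C = {}
((D − B) ∩ C)ᶜ = {1, 2, 3, 4, 5, 6, 7, 8, 9, 10, 11, 12}
Every element of {2, 3, 5, 6, 7, 8, 9, 11, 12} is in {1, 2, 3, 4, 5, 6, 7, 8, 9, 10, 11, 12}, so ((C − D) ∪ A) ∪ (D ∪ (B ∪ D))ᶜ ⊆ ((D − B) ∩ C)ᶜ.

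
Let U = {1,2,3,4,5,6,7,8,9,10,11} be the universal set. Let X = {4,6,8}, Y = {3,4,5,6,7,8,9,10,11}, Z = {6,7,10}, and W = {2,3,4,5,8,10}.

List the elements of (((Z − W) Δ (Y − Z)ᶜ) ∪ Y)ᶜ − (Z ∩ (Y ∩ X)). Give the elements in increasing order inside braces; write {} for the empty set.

{}

Z − W = {6,7}
Y − Z = {3,4,5,8,9,11}
(Y − Z)ᶜ = {1,2,6,7,10}
(Z − W) Δ (Y − Z)ᶜ = {1,2,10}
((Z − W) Δ (Y − Z)ᶜ) ∪ Y = {1,2,3,4,5,6,7,8,9,10,11}
(((Z − W) Δ (Y − Z)ᶜ) ∪ Y)ᶜ = {}
Y ∩ X = {4,6,8}
Z ∩ (Y ∩ X) = {6}
(((Z − W) Δ (Y − Z)ᶜ) ∪ Y)ᶜ − (Z ∩ (Y ∩ X)) = {}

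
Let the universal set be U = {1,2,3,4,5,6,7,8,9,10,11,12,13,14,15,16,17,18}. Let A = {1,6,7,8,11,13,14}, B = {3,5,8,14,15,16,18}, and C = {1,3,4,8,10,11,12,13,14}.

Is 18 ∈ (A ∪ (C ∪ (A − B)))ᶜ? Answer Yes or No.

18 ∉ A and 18 ∈ B, so 18 ∉ A − B
18 ∉ C and 18 ∉ (A − B), so 18 ∉ C ∪ (A − B)
18 ∉ A and 18 ∉ (C ∪ (A − B)), so 18 ∉ A ∪ (C ∪ (A − B))
18 ∈ (A ∪ (C ∪ (A − B)))ᶜ since 18 ∉ (A ∪ (C ∪ (A − B)))

Yes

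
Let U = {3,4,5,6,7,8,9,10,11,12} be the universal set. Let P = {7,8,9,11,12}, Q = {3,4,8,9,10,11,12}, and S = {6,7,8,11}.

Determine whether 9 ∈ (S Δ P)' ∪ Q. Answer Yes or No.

9 ∉ S and 9 ∈ P, so 9 ∈ S Δ P
9 ∉ (S Δ P)' since 9 ∈ (S Δ P)
9 ∉ (S Δ P)' and 9 ∈ Q, so 9 ∈ (S Δ P)' ∪ Q

Yes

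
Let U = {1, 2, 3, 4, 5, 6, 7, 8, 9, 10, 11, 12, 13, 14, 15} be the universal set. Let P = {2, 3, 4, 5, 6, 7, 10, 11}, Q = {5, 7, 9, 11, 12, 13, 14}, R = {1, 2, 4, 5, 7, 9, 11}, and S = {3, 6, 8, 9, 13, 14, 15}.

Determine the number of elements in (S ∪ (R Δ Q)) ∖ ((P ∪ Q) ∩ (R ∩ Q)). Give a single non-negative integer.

10

R Δ Q = {1, 2, 4, 12, 13, 14}
S ∪ (R Δ Q) = {1, 2, 3, 4, 6, 8, 9, 12, 13, 14, 15}
P ∪ Q = {2, 3, 4, 5, 6, 7, 9, 10, 11, 12, 13, 14}
R ∩ Q = {5, 7, 9, 11}
(P ∪ Q) ∩ (R ∩ Q) = {5, 7, 9, 11}
(S ∪ (R Δ Q)) ∖ ((P ∪ Q) ∩ (R ∩ Q)) = {1, 2, 3, 4, 6, 8, 12, 13, 14, 15}
|(S ∪ (R Δ Q)) ∖ ((P ∪ Q) ∩ (R ∩ Q))| = 10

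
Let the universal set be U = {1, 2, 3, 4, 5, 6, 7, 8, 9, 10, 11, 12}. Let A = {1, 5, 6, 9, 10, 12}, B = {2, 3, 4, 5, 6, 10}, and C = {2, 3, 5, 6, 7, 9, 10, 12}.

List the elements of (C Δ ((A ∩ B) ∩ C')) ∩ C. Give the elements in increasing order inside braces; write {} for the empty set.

A ∩ B = {5, 6, 10}
C' = {1, 4, 8, 11}
(A ∩ B) ∩ C' = {}
C Δ ((A ∩ B) ∩ C') = {2, 3, 5, 6, 7, 9, 10, 12}
(C Δ ((A ∩ B) ∩ C')) ∩ C = {2, 3, 5, 6, 7, 9, 10, 12}

{2, 3, 5, 6, 7, 9, 10, 12}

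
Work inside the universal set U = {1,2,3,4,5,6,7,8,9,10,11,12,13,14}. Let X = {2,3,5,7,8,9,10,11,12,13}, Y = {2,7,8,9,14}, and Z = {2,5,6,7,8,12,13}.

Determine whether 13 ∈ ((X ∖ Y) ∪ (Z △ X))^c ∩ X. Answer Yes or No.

No

13 ∈ X and 13 ∉ Y, so 13 ∈ X ∖ Y
13 ∈ Z and 13 ∈ X, so 13 ∉ Z △ X
13 ∈ (X ∖ Y) and 13 ∉ (Z △ X), so 13 ∈ (X ∖ Y) ∪ (Z △ X)
13 ∉ ((X ∖ Y) ∪ (Z △ X))^c since 13 ∈ ((X ∖ Y) ∪ (Z △ X))
13 ∉ ((X ∖ Y) ∪ (Z △ X))^c and 13 ∈ X, so 13 ∉ ((X ∖ Y) ∪ (Z △ X))^c ∩ X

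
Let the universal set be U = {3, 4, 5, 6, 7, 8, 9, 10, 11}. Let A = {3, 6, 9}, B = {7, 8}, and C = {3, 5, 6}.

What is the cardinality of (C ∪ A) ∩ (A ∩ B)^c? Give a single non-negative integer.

C ∪ A = {3, 5, 6, 9}
A ∩ B = {}
(A ∩ B)^c = {3, 4, 5, 6, 7, 8, 9, 10, 11}
(C ∪ A) ∩ (A ∩ B)^c = {3, 5, 6, 9}
|(C ∪ A) ∩ (A ∩ B)^c| = 4

4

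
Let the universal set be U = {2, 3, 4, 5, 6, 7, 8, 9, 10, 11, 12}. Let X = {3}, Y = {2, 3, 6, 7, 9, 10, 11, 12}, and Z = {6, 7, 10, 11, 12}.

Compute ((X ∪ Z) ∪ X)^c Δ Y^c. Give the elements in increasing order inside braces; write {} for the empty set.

X ∪ Z = {3, 6, 7, 10, 11, 12}
(X ∪ Z) ∪ X = {3, 6, 7, 10, 11, 12}
((X ∪ Z) ∪ X)^c = {2, 4, 5, 8, 9}
Y^c = {4, 5, 8}
((X ∪ Z) ∪ X)^c Δ Y^c = {2, 9}

{2, 9}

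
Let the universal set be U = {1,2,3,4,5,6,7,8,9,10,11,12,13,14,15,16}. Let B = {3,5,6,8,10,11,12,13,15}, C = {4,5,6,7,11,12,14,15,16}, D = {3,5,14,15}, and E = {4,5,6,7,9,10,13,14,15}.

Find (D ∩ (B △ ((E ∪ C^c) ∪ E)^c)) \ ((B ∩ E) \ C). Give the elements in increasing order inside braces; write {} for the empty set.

C^c = {1,2,3,8,9,10,13}
E ∪ C^c = {1,2,3,4,5,6,7,8,9,10,13,14,15}
(E ∪ C^c) ∪ E = {1,2,3,4,5,6,7,8,9,10,13,14,15}
((E ∪ C^c) ∪ E)^c = {11,12,16}
B △ ((E ∪ C^c) ∪ E)^c = {3,5,6,8,10,13,15,16}
D ∩ (B △ ((E ∪ C^c) ∪ E)^c) = {3,5,15}
B ∩ E = {5,6,10,13,15}
(B ∩ E) \ C = {10,13}
(D ∩ (B △ ((E ∪ C^c) ∪ E)^c)) \ ((B ∩ E) \ C) = {3,5,15}

{3,5,15}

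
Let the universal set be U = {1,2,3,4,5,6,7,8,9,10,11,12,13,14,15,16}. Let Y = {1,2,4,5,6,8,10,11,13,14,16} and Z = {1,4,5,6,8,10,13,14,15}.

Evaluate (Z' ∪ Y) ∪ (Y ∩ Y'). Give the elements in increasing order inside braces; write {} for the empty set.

Z' = {2,3,7,9,11,12,16}
Z' ∪ Y = {1,2,3,4,5,6,7,8,9,10,11,12,13,14,16}
Y' = {3,7,9,12,15}
Y ∩ Y' = {}
(Z' ∪ Y) ∪ (Y ∩ Y') = {1,2,3,4,5,6,7,8,9,10,11,12,13,14,16}

{1,2,3,4,5,6,7,8,9,10,11,12,13,14,16}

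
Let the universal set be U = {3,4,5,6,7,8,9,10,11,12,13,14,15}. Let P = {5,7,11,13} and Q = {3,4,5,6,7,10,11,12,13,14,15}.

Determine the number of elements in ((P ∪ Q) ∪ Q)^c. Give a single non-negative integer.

P ∪ Q = {3,4,5,6,7,10,11,12,13,14,15}
(P ∪ Q) ∪ Q = {3,4,5,6,7,10,11,12,13,14,15}
((P ∪ Q) ∪ Q)^c = {8,9}
|((P ∪ Q) ∪ Q)^c| = 2

2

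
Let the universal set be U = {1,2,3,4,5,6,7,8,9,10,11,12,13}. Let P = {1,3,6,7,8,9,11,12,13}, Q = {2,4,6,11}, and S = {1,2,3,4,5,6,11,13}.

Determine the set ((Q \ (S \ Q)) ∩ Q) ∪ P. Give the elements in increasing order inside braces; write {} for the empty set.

{1,2,3,4,6,7,8,9,11,12,13}

S \ Q = {1,3,5,13}
Q \ (S \ Q) = {2,4,6,11}
(Q \ (S \ Q)) ∩ Q = {2,4,6,11}
((Q \ (S \ Q)) ∩ Q) ∪ P = {1,2,3,4,6,7,8,9,11,12,13}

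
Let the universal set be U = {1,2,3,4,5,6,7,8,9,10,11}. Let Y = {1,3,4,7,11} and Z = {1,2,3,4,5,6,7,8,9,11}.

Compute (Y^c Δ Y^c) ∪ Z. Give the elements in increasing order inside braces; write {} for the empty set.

Y^c = {2,5,6,8,9,10}
Y^c Δ Y^c = {}
(Y^c Δ Y^c) ∪ Z = {1,2,3,4,5,6,7,8,9,11}

{1,2,3,4,5,6,7,8,9,11}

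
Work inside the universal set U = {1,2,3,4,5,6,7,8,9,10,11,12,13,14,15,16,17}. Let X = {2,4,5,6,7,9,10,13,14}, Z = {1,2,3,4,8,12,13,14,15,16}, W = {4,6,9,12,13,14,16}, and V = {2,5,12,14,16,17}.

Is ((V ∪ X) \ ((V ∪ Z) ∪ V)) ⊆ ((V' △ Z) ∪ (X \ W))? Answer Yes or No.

Yes

V ∪ X = {2,4,5,6,7,9,10,12,13,14,16,17}
V ∪ Z = {1,2,3,4,5,8,12,13,14,15,16,17}
(V ∪ Z) ∪ V = {1,2,3,4,5,8,12,13,14,15,16,17}
(V ∪ X) \ ((V ∪ Z) ∪ V) = {6,7,9,10}
V' = {1,3,4,6,7,8,9,10,11,13,15}
V' △ Z = {2,6,7,9,10,11,12,14,16}
X \ W = {2,5,7,10}
(V' △ Z) ∪ (X \ W) = {2,5,6,7,9,10,11,12,14,16}
Every element of {6,7,9,10} is in {2,5,6,7,9,10,11,12,14,16}, so (V ∪ X) \ ((V ∪ Z) ∪ V) ⊆ (V' △ Z) ∪ (X \ W).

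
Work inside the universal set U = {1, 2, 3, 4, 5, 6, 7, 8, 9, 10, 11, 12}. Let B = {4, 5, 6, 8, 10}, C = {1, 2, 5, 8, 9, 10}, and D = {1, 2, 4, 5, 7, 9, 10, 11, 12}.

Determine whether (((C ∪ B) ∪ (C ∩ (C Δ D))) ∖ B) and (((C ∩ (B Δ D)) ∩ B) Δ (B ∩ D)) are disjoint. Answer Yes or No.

C ∪ B = {1, 2, 4, 5, 6, 8, 9, 10}
C Δ D = {4, 7, 8, 11, 12}
C ∩ (C Δ D) = {8}
(C ∪ B) ∪ (C ∩ (C Δ D)) = {1, 2, 4, 5, 6, 8, 9, 10}
((C ∪ B) ∪ (C ∩ (C Δ D))) ∖ B = {1, 2, 9}
B Δ D = {1, 2, 6, 7, 8, 9, 11, 12}
C ∩ (B Δ D) = {1, 2, 8, 9}
(C ∩ (B Δ D)) ∩ B = {8}
B ∩ D = {4, 5, 10}
((C ∩ (B Δ D)) ∩ B) Δ (B ∩ D) = {4, 5, 8, 10}
{1, 2, 9} and {4, 5, 8, 10} share no elements.

Yes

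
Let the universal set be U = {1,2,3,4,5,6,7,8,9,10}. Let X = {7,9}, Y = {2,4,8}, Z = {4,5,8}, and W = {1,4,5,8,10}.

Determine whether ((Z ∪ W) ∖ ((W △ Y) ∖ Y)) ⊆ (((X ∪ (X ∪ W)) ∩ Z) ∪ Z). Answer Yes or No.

Z ∪ W = {1,4,5,8,10}
W △ Y = {1,2,5,10}
(W △ Y) ∖ Y = {1,5,10}
(Z ∪ W) ∖ ((W △ Y) ∖ Y) = {4,8}
X ∪ W = {1,4,5,7,8,9,10}
X ∪ (X ∪ W) = {1,4,5,7,8,9,10}
(X ∪ (X ∪ W)) ∩ Z = {4,5,8}
((X ∪ (X ∪ W)) ∩ Z) ∪ Z = {4,5,8}
Every element of {4,8} is in {4,5,8}, so (Z ∪ W) ∖ ((W △ Y) ∖ Y) ⊆ ((X ∪ (X ∪ W)) ∩ Z) ∪ Z.

Yes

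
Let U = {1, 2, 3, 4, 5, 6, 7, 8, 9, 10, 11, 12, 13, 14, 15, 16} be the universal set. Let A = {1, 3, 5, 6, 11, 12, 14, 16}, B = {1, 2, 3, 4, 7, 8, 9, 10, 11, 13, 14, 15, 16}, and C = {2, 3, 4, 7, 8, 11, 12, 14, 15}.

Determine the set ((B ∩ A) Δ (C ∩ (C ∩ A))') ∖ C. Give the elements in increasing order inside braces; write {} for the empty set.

B ∩ A = {1, 3, 11, 14, 16}
C ∩ A = {3, 11, 12, 14}
C ∩ (C ∩ A) = {3, 11, 12, 14}
(C ∩ (C ∩ A))' = {1, 2, 4, 5, 6, 7, 8, 9, 10, 13, 15, 16}
(B ∩ A) Δ (C ∩ (C ∩ A))' = {2, 3, 4, 5, 6, 7, 8, 9, 10, 11, 13, 14, 15}
((B ∩ A) Δ (C ∩ (C ∩ A))') ∖ C = {5, 6, 9, 10, 13}

{5, 6, 9, 10, 13}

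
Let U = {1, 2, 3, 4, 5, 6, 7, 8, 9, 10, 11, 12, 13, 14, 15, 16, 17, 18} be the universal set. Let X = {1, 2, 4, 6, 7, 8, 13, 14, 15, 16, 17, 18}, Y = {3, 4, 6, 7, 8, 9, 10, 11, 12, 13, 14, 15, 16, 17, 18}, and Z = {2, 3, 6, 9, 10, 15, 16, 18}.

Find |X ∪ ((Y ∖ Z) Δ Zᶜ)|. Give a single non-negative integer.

13

Y ∖ Z = {4, 7, 8, 11, 12, 13, 14, 17}
Zᶜ = {1, 4, 5, 7, 8, 11, 12, 13, 14, 17}
(Y ∖ Z) Δ Zᶜ = {1, 5}
X ∪ ((Y ∖ Z) Δ Zᶜ) = {1, 2, 4, 5, 6, 7, 8, 13, 14, 15, 16, 17, 18}
|X ∪ ((Y ∖ Z) Δ Zᶜ)| = 13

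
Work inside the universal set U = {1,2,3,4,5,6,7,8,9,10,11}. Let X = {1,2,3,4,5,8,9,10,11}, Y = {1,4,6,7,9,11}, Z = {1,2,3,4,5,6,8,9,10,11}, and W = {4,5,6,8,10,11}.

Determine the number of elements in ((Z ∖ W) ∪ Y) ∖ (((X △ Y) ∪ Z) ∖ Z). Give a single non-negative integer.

Z ∖ W = {1,2,3,9}
(Z ∖ W) ∪ Y = {1,2,3,4,6,7,9,11}
X △ Y = {2,3,5,6,7,8,10}
(X △ Y) ∪ Z = {1,2,3,4,5,6,7,8,9,10,11}
((X △ Y) ∪ Z) ∖ Z = {7}
((Z ∖ W) ∪ Y) ∖ (((X △ Y) ∪ Z) ∖ Z) = {1,2,3,4,6,9,11}
|((Z ∖ W) ∪ Y) ∖ (((X △ Y) ∪ Z) ∖ Z)| = 7

7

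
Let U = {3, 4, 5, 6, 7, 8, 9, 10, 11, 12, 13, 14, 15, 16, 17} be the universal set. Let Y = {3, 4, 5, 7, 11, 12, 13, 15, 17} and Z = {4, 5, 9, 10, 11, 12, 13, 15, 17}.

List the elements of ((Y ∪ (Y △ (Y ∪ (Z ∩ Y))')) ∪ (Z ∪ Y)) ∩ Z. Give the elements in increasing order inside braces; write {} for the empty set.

{4, 5, 9, 10, 11, 12, 13, 15, 17}

Z ∩ Y = {4, 5, 11, 12, 13, 15, 17}
Y ∪ (Z ∩ Y) = {3, 4, 5, 7, 11, 12, 13, 15, 17}
(Y ∪ (Z ∩ Y))' = {6, 8, 9, 10, 14, 16}
Y △ (Y ∪ (Z ∩ Y))' = {3, 4, 5, 6, 7, 8, 9, 10, 11, 12, 13, 14, 15, 16, 17}
Y ∪ (Y △ (Y ∪ (Z ∩ Y))') = {3, 4, 5, 6, 7, 8, 9, 10, 11, 12, 13, 14, 15, 16, 17}
Z ∪ Y = {3, 4, 5, 7, 9, 10, 11, 12, 13, 15, 17}
(Y ∪ (Y △ (Y ∪ (Z ∩ Y))')) ∪ (Z ∪ Y) = {3, 4, 5, 6, 7, 8, 9, 10, 11, 12, 13, 14, 15, 16, 17}
((Y ∪ (Y △ (Y ∪ (Z ∩ Y))')) ∪ (Z ∪ Y)) ∩ Z = {4, 5, 9, 10, 11, 12, 13, 15, 17}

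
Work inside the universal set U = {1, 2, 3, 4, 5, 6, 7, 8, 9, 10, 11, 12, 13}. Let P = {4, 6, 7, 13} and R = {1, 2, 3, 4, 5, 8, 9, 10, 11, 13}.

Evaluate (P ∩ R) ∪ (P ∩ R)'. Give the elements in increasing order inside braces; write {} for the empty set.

P ∩ R = {4, 13}
(P ∩ R)' = {1, 2, 3, 5, 6, 7, 8, 9, 10, 11, 12}
(P ∩ R) ∪ (P ∩ R)' = {1, 2, 3, 4, 5, 6, 7, 8, 9, 10, 11, 12, 13}

{1, 2, 3, 4, 5, 6, 7, 8, 9, 10, 11, 12, 13}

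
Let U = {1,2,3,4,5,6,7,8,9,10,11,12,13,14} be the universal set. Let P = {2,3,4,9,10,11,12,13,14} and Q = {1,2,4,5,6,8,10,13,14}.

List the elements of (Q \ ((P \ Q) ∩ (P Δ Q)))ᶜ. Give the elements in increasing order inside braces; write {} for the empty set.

{3,7,9,11,12}

P \ Q = {3,9,11,12}
P Δ Q = {1,3,5,6,8,9,11,12}
(P \ Q) ∩ (P Δ Q) = {3,9,11,12}
Q \ ((P \ Q) ∩ (P Δ Q)) = {1,2,4,5,6,8,10,13,14}
(Q \ ((P \ Q) ∩ (P Δ Q)))ᶜ = {3,7,9,11,12}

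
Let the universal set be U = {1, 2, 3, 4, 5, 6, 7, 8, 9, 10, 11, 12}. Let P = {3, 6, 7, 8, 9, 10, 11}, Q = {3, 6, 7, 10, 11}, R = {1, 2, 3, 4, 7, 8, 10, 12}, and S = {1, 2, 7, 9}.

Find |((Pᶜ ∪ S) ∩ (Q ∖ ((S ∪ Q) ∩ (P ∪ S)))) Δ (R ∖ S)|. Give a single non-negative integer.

5

Pᶜ = {1, 2, 4, 5, 12}
Pᶜ ∪ S = {1, 2, 4, 5, 7, 9, 12}
S ∪ Q = {1, 2, 3, 6, 7, 9, 10, 11}
P ∪ S = {1, 2, 3, 6, 7, 8, 9, 10, 11}
(S ∪ Q) ∩ (P ∪ S) = {1, 2, 3, 6, 7, 9, 10, 11}
Q ∖ ((S ∪ Q) ∩ (P ∪ S)) = {}
(Pᶜ ∪ S) ∩ (Q ∖ ((S ∪ Q) ∩ (P ∪ S))) = {}
R ∖ S = {3, 4, 8, 10, 12}
((Pᶜ ∪ S) ∩ (Q ∖ ((S ∪ Q) ∩ (P ∪ S)))) Δ (R ∖ S) = {3, 4, 8, 10, 12}
|((Pᶜ ∪ S) ∩ (Q ∖ ((S ∪ Q) ∩ (P ∪ S)))) Δ (R ∖ S)| = 5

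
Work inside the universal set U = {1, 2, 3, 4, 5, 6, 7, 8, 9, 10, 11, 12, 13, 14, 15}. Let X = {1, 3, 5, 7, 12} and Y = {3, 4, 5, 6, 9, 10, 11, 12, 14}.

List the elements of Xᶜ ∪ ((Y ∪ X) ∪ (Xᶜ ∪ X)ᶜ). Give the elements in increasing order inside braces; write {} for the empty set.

Xᶜ = {2, 4, 6, 8, 9, 10, 11, 13, 14, 15}
Y ∪ X = {1, 3, 4, 5, 6, 7, 9, 10, 11, 12, 14}
Xᶜ ∪ X = {1, 2, 3, 4, 5, 6, 7, 8, 9, 10, 11, 12, 13, 14, 15}
(Xᶜ ∪ X)ᶜ = {}
(Y ∪ X) ∪ (Xᶜ ∪ X)ᶜ = {1, 3, 4, 5, 6, 7, 9, 10, 11, 12, 14}
Xᶜ ∪ ((Y ∪ X) ∪ (Xᶜ ∪ X)ᶜ) = {1, 2, 3, 4, 5, 6, 7, 8, 9, 10, 11, 12, 13, 14, 15}

{1, 2, 3, 4, 5, 6, 7, 8, 9, 10, 11, 12, 13, 14, 15}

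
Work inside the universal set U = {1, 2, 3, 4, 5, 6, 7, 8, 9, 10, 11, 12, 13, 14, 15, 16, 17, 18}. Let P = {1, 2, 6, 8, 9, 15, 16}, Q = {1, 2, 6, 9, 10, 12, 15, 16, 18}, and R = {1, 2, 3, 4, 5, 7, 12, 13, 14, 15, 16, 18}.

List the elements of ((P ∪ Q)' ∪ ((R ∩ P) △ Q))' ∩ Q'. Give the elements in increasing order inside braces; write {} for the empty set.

{8}

P ∪ Q = {1, 2, 6, 8, 9, 10, 12, 15, 16, 18}
(P ∪ Q)' = {3, 4, 5, 7, 11, 13, 14, 17}
R ∩ P = {1, 2, 15, 16}
(R ∩ P) △ Q = {6, 9, 10, 12, 18}
(P ∪ Q)' ∪ ((R ∩ P) △ Q) = {3, 4, 5, 6, 7, 9, 10, 11, 12, 13, 14, 17, 18}
((P ∪ Q)' ∪ ((R ∩ P) △ Q))' = {1, 2, 8, 15, 16}
Q' = {3, 4, 5, 7, 8, 11, 13, 14, 17}
((P ∪ Q)' ∪ ((R ∩ P) △ Q))' ∩ Q' = {8}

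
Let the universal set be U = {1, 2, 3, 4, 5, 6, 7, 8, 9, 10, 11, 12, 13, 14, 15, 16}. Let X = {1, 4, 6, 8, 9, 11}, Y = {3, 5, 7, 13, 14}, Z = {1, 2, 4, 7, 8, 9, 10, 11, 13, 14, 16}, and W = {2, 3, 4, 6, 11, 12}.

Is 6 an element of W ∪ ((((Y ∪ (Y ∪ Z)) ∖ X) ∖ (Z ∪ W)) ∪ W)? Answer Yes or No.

Yes

6 ∉ Y and 6 ∉ Z, so 6 ∉ Y ∪ Z
6 ∉ Y and 6 ∉ (Y ∪ Z), so 6 ∉ Y ∪ (Y ∪ Z)
6 ∉ (Y ∪ (Y ∪ Z)) and 6 ∈ X, so 6 ∉ (Y ∪ (Y ∪ Z)) ∖ X
6 ∉ Z and 6 ∈ W, so 6 ∈ Z ∪ W
6 ∉ ((Y ∪ (Y ∪ Z)) ∖ X) and 6 ∈ (Z ∪ W), so 6 ∉ ((Y ∪ (Y ∪ Z)) ∖ X) ∖ (Z ∪ W)
6 ∉ (((Y ∪ (Y ∪ Z)) ∖ X) ∖ (Z ∪ W)) and 6 ∈ W, so 6 ∈ (((Y ∪ (Y ∪ Z)) ∖ X) ∖ (Z ∪ W)) ∪ W
6 ∈ W and 6 ∈ ((((Y ∪ (Y ∪ Z)) ∖ X) ∖ (Z ∪ W)) ∪ W), so 6 ∈ W ∪ ((((Y ∪ (Y ∪ Z)) ∖ X) ∖ (Z ∪ W)) ∪ W)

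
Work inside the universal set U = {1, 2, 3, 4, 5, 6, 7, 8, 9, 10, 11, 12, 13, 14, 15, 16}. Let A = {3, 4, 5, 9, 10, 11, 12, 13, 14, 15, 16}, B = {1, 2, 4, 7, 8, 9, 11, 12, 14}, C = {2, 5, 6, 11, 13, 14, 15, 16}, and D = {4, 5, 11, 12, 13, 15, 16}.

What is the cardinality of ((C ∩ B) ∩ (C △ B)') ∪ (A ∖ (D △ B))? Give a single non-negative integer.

C ∩ B = {2, 11, 14}
C △ B = {1, 4, 5, 6, 7, 8, 9, 12, 13, 15, 16}
(C △ B)' = {2, 3, 10, 11, 14}
(C ∩ B) ∩ (C △ B)' = {2, 11, 14}
D △ B = {1, 2, 5, 7, 8, 9, 13, 14, 15, 16}
A ∖ (D △ B) = {3, 4, 10, 11, 12}
((C ∩ B) ∩ (C △ B)') ∪ (A ∖ (D △ B)) = {2, 3, 4, 10, 11, 12, 14}
|((C ∩ B) ∩ (C △ B)') ∪ (A ∖ (D △ B))| = 7

7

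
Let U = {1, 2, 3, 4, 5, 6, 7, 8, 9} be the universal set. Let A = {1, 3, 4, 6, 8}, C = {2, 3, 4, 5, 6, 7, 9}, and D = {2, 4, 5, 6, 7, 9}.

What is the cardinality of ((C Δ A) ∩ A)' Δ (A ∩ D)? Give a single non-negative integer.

C Δ A = {1, 2, 5, 7, 8, 9}
(C Δ A) ∩ A = {1, 8}
((C Δ A) ∩ A)' = {2, 3, 4, 5, 6, 7, 9}
A ∩ D = {4, 6}
((C Δ A) ∩ A)' Δ (A ∩ D) = {2, 3, 5, 7, 9}
|((C Δ A) ∩ A)' Δ (A ∩ D)| = 5

5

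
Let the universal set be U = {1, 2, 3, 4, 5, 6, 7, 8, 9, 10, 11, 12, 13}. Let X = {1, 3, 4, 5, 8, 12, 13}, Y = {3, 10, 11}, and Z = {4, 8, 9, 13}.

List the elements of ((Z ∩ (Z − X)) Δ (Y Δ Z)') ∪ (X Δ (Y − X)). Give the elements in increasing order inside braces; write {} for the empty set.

{1, 2, 3, 4, 5, 6, 7, 8, 9, 10, 11, 12, 13}

Z − X = {9}
Z ∩ (Z − X) = {9}
Y Δ Z = {3, 4, 8, 9, 10, 11, 13}
(Y Δ Z)' = {1, 2, 5, 6, 7, 12}
(Z ∩ (Z − X)) Δ (Y Δ Z)' = {1, 2, 5, 6, 7, 9, 12}
Y − X = {10, 11}
X Δ (Y − X) = {1, 3, 4, 5, 8, 10, 11, 12, 13}
((Z ∩ (Z − X)) Δ (Y Δ Z)') ∪ (X Δ (Y − X)) = {1, 2, 3, 4, 5, 6, 7, 8, 9, 10, 11, 12, 13}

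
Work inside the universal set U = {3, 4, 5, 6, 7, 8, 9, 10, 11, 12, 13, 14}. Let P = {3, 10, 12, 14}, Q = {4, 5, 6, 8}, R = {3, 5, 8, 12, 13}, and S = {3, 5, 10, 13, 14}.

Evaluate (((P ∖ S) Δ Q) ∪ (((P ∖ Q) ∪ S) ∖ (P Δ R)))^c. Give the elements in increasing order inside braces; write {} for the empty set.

{7, 9, 10, 11, 13, 14}

P ∖ S = {12}
(P ∖ S) Δ Q = {4, 5, 6, 8, 12}
P ∖ Q = {3, 10, 12, 14}
(P ∖ Q) ∪ S = {3, 5, 10, 12, 13, 14}
P Δ R = {5, 8, 10, 13, 14}
((P ∖ Q) ∪ S) ∖ (P Δ R) = {3, 12}
((P ∖ S) Δ Q) ∪ (((P ∖ Q) ∪ S) ∖ (P Δ R)) = {3, 4, 5, 6, 8, 12}
(((P ∖ S) Δ Q) ∪ (((P ∖ Q) ∪ S) ∖ (P Δ R)))^c = {7, 9, 10, 11, 13, 14}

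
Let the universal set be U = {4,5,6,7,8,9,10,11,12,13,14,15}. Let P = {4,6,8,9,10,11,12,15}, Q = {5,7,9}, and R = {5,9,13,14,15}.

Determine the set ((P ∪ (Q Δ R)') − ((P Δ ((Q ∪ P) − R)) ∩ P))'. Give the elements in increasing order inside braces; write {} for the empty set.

{7,9,13,14,15}

Q Δ R = {7,13,14,15}
(Q Δ R)' = {4,5,6,8,9,10,11,12}
P ∪ (Q Δ R)' = {4,5,6,8,9,10,11,12,15}
Q ∪ P = {4,5,6,7,8,9,10,11,12,15}
(Q ∪ P) − R = {4,6,7,8,10,11,12}
P Δ ((Q ∪ P) − R) = {7,9,15}
(P Δ ((Q ∪ P) − R)) ∩ P = {9,15}
(P ∪ (Q Δ R)') − ((P Δ ((Q ∪ P) − R)) ∩ P) = {4,5,6,8,10,11,12}
((P ∪ (Q Δ R)') − ((P Δ ((Q ∪ P) − R)) ∩ P))' = {7,9,13,14,15}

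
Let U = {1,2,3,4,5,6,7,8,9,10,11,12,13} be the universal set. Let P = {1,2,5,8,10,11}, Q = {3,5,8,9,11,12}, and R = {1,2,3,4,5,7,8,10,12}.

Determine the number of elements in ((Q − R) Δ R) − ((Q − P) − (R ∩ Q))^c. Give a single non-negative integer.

Q − R = {9,11}
(Q − R) Δ R = {1,2,3,4,5,7,8,9,10,11,12}
Q − P = {3,9,12}
R ∩ Q = {3,5,8,12}
(Q − P) − (R ∩ Q) = {9}
((Q − P) − (R ∩ Q))^c = {1,2,3,4,5,6,7,8,10,11,12,13}
((Q − R) Δ R) − ((Q − P) − (R ∩ Q))^c = {9}
|((Q − R) Δ R) − ((Q − P) − (R ∩ Q))^c| = 1

1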